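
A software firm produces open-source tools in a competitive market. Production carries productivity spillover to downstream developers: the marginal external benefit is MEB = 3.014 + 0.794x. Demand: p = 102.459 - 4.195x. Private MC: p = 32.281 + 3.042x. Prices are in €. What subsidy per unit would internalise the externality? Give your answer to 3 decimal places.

Social marginal cost = private MC − MEB = 29.267 + 2.248x.
Set SMC = demand: 29.267 + 2.248x = 102.459 - 4.195x → x* = 11.3599.
The Pigouvian subsidy equals MEB at x*: 3.014 + 0.794×11.3599 = 12.0338.

subsidy = €12.034 per unit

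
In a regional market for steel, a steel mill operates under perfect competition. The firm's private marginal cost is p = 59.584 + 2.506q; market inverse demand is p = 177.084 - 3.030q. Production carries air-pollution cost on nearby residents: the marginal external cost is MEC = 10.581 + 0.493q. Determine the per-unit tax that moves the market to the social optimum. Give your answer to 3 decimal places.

tax = 19.324 per unit

Social marginal cost = private MC + MEC = 70.165 + 2.999q.
Set SMC = demand: 70.165 + 2.999q = 177.084 - 3.030q → q* = 17.7341.
The Pigouvian tax equals MEC at q*: 10.581 + 0.493×17.7341 = 19.3239.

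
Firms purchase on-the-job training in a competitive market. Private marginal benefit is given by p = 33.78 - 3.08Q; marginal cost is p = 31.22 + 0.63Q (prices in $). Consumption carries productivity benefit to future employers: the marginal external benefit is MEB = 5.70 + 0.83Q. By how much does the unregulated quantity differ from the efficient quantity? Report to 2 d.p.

Market equilibrium (private): 31.22 + 0.63Q = 33.78 - 3.08Q → Q_m = 0.6900.
Social marginal benefit = demand + MEB = 39.48 - 2.25Q.
Set SMB = MC: 39.48 - 2.25Q = 31.22 + 0.63Q → Q* = 2.8681.
Gap = |0.6900 − 2.8681| = 2.1781.

2.18 units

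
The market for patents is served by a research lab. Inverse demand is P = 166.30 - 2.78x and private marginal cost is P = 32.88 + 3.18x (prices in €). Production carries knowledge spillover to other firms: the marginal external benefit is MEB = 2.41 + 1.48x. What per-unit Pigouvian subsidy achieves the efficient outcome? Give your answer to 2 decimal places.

subsidy = €47.28 per unit

Social marginal cost = private MC − MEB = 30.47 + 1.70x.
Set SMC = demand: 30.47 + 1.70x = 166.30 - 2.78x → x* = 30.3192.
The Pigouvian subsidy equals MEB at x*: 2.41 + 1.48×30.3192 = 47.2824.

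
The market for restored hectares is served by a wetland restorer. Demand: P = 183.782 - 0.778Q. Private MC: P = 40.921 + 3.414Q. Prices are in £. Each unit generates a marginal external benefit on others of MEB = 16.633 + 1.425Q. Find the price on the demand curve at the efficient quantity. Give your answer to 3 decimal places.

P = £138.937

Social marginal cost = private MC − MEB = 24.288 + 1.989Q.
Set SMC = demand: 24.288 + 1.989Q = 183.782 - 0.778Q → Q* = 57.6415.
Consumer price on the demand curve at Q*: 183.782 − 0.778×57.6415 = 138.9369.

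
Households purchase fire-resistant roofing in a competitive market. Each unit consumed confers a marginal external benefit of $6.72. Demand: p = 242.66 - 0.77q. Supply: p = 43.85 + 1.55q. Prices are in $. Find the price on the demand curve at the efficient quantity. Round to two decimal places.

Social marginal benefit = demand + MEB = 249.38 - 0.77q.
Set SMB = MC: 249.38 - 0.77q = 43.85 + 1.55q → q* = 88.5905.
Consumer price on the demand curve at q*: 242.66 − 0.77×88.5905 = 174.4453.

P = $174.45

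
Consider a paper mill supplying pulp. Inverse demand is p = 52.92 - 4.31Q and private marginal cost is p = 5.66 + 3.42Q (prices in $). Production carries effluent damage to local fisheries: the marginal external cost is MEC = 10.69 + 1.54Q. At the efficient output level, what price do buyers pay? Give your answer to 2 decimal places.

Social marginal cost = private MC + MEC = 16.35 + 4.96Q.
Set SMC = demand: 16.35 + 4.96Q = 52.92 - 4.31Q → Q* = 3.9450.
Consumer price on the demand curve at Q*: 52.92 − 4.31×3.9450 = 35.9171.

P = $35.92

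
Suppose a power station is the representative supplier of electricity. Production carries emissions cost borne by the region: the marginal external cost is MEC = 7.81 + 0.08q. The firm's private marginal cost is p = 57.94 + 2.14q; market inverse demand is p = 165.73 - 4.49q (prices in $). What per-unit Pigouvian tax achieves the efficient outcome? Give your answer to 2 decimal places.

tax = $9.00 per unit

Social marginal cost = private MC + MEC = 65.75 + 2.22q.
Set SMC = demand: 65.75 + 2.22q = 165.73 - 4.49q → q* = 14.9001.
The Pigouvian tax equals MEC at q*: 7.81 + 0.08×14.9001 = 9.0020.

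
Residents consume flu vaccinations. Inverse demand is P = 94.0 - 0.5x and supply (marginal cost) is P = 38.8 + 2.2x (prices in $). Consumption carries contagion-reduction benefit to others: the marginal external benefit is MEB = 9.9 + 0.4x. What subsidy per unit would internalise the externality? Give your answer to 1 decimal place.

subsidy = $21.2 per unit

Social marginal benefit = demand + MEB = 103.9 - 0.1x.
Set SMB = MC: 103.9 - 0.1x = 38.8 + 2.2x → x* = 28.3043.
The Pigouvian subsidy equals MEB at x*: 9.9 + 0.4×28.3043 = 21.2217.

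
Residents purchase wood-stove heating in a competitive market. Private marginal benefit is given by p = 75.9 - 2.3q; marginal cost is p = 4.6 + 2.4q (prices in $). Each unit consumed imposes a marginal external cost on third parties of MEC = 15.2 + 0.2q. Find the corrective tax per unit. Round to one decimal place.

tax = $17.5 per unit

Social marginal benefit = demand − MEC = 60.7 - 2.5q.
Set SMB = MC: 60.7 - 2.5q = 4.6 + 2.4q → q* = 11.4490.
The Pigouvian tax equals MEC at q*: 15.2 + 0.2×11.4490 = 17.4898.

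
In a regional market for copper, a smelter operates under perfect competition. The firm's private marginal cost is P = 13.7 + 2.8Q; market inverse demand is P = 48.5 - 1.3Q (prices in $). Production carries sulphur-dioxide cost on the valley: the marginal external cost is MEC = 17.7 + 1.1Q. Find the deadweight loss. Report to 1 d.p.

DWL = $70.3

Market equilibrium (private): 13.7 + 2.8Q = 48.5 - 1.3Q → Q_m = 8.4878.
Social marginal cost = private MC + MEC = 31.4 + 3.9Q.
Set SMC = demand: 31.4 + 3.9Q = 48.5 - 1.3Q → Q* = 3.2885.
Between Q* and Q_m the wedge SMC − demand runs linearly from 0 to MEC(Q_m), so the loss is a triangle.
DWL = ½ × 5.1993 × 27.0366 = 70.2857.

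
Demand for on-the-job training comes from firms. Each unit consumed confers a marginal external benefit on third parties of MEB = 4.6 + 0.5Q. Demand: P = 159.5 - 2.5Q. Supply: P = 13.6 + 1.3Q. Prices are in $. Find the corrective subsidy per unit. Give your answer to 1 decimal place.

subsidy = $27.4 per unit

Social marginal benefit = demand + MEB = 164.1 - 2.0Q.
Set SMB = MC: 164.1 - 2.0Q = 13.6 + 1.3Q → Q* = 45.6061.
The Pigouvian subsidy equals MEB at Q*: 4.6 + 0.5×45.6061 = 27.4031.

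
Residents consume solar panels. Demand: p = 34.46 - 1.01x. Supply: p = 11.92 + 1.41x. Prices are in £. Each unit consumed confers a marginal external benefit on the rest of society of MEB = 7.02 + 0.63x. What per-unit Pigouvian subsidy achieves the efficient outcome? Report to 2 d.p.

Social marginal benefit = demand + MEB = 41.48 - 0.38x.
Set SMB = MC: 41.48 - 0.38x = 11.92 + 1.41x → x* = 16.5140.
The Pigouvian subsidy equals MEB at x*: 7.02 + 0.63×16.5140 = 17.4238.

subsidy = £17.42 per unit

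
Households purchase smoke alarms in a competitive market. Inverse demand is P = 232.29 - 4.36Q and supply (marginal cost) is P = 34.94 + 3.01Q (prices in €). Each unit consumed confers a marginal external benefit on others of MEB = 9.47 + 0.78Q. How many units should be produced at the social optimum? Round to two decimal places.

Q* = 31.38

Social marginal benefit = demand + MEB = 241.76 - 3.58Q.
Set SMB = MC: 241.76 - 3.58Q = 34.94 + 3.01Q → Q* = 31.3839.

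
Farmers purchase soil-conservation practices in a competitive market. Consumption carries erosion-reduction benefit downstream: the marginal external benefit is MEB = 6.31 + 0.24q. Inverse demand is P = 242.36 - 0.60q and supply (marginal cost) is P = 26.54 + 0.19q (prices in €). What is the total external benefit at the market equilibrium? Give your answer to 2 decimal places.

Market equilibrium (private): 26.54 + 0.19q = 242.36 - 0.60q → q_m = 273.1899.
Total external benefit = ∫₀^{q_m} (6.31 + 0.24q) dq = 6.31×273.1899 + ½×0.24×273.1899² = 10679.7548.

€10679.75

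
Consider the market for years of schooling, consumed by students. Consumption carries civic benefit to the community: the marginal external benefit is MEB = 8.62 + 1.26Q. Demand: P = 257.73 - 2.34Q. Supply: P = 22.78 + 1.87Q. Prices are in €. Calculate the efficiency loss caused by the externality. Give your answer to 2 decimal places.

Market equilibrium (private): 22.78 + 1.87Q = 257.73 - 2.34Q → Q_m = 55.8076.
Social marginal benefit = demand + MEB = 266.35 - 1.08Q.
Set SMB = MC: 266.35 - 1.08Q = 22.78 + 1.87Q → Q* = 82.5661.
Between Q* and Q_m the wedge SMB − MC runs linearly from 0 to MEB(Q_m), so the loss is a triangle.
DWL = ½ × 26.7585 × 78.9376 = 1056.1259.

DWL = €1056.13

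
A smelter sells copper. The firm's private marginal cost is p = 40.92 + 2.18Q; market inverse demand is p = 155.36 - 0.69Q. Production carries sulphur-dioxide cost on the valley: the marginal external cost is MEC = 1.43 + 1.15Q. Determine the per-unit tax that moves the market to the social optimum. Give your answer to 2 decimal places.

tax = 33.76 per unit

Social marginal cost = private MC + MEC = 42.35 + 3.33Q.
Set SMC = demand: 42.35 + 3.33Q = 155.36 - 0.69Q → Q* = 28.1119.
The Pigouvian tax equals MEC at Q*: 1.43 + 1.15×28.1119 = 33.7587.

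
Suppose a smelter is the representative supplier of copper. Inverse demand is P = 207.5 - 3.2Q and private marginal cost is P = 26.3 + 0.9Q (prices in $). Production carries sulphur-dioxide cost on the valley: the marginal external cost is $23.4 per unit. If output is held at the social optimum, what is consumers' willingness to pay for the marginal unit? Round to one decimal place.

Social marginal cost = private MC + MEC = 49.7 + 0.9Q.
Set SMC = demand: 49.7 + 0.9Q = 207.5 - 3.2Q → Q* = 38.4878.
Consumer price on the demand curve at Q*: 207.5 − 3.2×38.4878 = 84.3390.

P = $84.3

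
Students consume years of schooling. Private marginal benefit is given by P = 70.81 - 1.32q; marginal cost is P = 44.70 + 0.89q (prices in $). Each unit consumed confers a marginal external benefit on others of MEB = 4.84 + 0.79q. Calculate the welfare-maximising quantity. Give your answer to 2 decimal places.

q* = 21.80

Social marginal benefit = demand + MEB = 75.65 - 0.53q.
Set SMB = MC: 75.65 - 0.53q = 44.70 + 0.89q → q* = 21.7958.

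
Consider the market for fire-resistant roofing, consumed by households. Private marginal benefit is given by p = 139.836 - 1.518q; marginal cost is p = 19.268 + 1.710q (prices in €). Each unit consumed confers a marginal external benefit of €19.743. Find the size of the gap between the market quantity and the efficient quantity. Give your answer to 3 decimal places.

Market equilibrium (private): 19.268 + 1.710q = 139.836 - 1.518q → q_m = 37.3507.
Social marginal benefit = demand + MEB = 159.579 - 1.518q.
Set SMB = MC: 159.579 - 1.518q = 19.268 + 1.710q → q* = 43.4669.
Gap = |37.3507 − 43.4669| = 6.1162.

6.116 units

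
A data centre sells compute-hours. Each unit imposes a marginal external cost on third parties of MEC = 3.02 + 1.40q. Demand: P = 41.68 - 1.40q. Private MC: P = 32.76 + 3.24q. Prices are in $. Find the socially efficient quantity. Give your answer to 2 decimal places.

q* = 0.98

Social marginal cost = private MC + MEC = 35.78 + 4.64q.
Set SMC = demand: 35.78 + 4.64q = 41.68 - 1.40q → q* = 0.9768.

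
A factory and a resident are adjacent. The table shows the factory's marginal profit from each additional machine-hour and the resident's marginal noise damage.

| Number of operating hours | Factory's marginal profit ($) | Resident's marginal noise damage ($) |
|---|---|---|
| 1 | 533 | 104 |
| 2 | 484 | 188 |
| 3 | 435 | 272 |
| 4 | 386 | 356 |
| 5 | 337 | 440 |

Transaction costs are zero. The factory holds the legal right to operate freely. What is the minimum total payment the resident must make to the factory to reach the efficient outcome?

Left alone the factory would choose level 5 (marginal profit stays positive).
Efficient level: k* = 4 (marginal profit ≥ marginal noise damage through 4).
The resident must at least cover the factory's forgone profit from cutting 5→4: 337 = 337.

$337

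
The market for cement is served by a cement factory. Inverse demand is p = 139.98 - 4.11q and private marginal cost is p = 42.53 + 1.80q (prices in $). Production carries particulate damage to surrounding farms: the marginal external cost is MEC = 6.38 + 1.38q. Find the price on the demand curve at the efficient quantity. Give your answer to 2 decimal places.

Social marginal cost = private MC + MEC = 48.91 + 3.18q.
Set SMC = demand: 48.91 + 3.18q = 139.98 - 4.11q → q* = 12.4925.
Consumer price on the demand curve at q*: 139.98 − 4.11×12.4925 = 88.6358.

P = $88.64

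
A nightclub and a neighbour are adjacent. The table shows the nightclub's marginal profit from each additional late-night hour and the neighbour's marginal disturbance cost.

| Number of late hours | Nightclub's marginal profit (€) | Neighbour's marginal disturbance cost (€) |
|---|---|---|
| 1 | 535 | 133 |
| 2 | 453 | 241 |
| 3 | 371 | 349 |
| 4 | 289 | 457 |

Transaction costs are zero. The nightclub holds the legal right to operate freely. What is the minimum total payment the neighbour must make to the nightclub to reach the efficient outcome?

€289

Left alone the nightclub would choose level 4 (marginal profit stays positive).
Efficient level: k* = 3 (marginal profit ≥ marginal disturbance cost through 3).
The neighbour must at least cover the nightclub's forgone profit from cutting 4→3: 289 = 289.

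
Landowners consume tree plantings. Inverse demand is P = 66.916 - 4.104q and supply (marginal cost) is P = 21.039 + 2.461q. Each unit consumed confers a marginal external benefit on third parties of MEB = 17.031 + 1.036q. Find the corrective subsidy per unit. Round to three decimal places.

subsidy = 28.818 per unit

Social marginal benefit = demand + MEB = 83.947 - 3.068q.
Set SMB = MC: 83.947 - 3.068q = 21.039 + 2.461q → q* = 11.3778.
The Pigouvian subsidy equals MEB at q*: 17.031 + 1.036×11.3778 = 28.8184.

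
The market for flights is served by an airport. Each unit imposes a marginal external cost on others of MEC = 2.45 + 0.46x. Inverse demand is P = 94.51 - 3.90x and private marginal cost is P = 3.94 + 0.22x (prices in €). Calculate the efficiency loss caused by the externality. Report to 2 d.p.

DWL = €17.23

Market equilibrium (private): 3.94 + 0.22x = 94.51 - 3.90x → x_m = 21.9830.
Social marginal cost = private MC + MEC = 6.39 + 0.68x.
Set SMC = demand: 6.39 + 0.68x = 94.51 - 3.90x → x* = 19.2402.
Between x* and x_m the wedge SMC − demand runs linearly from 0 to MEC(x_m), so the loss is a triangle.
DWL = ½ × 2.7428 × 12.5622 = 17.2278.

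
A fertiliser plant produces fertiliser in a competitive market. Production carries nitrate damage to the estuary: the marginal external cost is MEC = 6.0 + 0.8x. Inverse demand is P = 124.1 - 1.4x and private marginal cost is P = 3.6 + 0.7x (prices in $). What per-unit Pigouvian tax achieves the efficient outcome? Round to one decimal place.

Social marginal cost = private MC + MEC = 9.6 + 1.5x.
Set SMC = demand: 9.6 + 1.5x = 124.1 - 1.4x → x* = 39.4828.
The Pigouvian tax equals MEC at x*: 6.0 + 0.8×39.4828 = 37.5862.

tax = $37.6 per unit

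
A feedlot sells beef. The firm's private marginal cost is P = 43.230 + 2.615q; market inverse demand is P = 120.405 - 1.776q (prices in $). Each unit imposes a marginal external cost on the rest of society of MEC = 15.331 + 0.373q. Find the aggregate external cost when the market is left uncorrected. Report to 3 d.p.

$327.064

Market equilibrium (private): 43.230 + 2.615q = 120.405 - 1.776q → q_m = 17.5757.
Total external cost = ∫₀^{q_m} (15.331 + 0.373q) dq = 15.331×17.5757 + ½×0.373×17.5757² = 327.0639.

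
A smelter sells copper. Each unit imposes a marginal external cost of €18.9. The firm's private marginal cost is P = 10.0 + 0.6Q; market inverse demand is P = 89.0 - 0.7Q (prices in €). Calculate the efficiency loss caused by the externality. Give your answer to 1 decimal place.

DWL = €137.4

Market equilibrium (private): 10.0 + 0.6Q = 89.0 - 0.7Q → Q_m = 60.7692.
Social marginal cost = private MC + MEC = 28.9 + 0.6Q.
Set SMC = demand: 28.9 + 0.6Q = 89.0 - 0.7Q → Q* = 46.2308.
Height of the DWL triangle at Q_m is SMC(Q_m) − demand(Q_m) = MEC(Q_m) = 18.9000.
DWL = ½ × 14.5384 × 18.9000 = 137.3879.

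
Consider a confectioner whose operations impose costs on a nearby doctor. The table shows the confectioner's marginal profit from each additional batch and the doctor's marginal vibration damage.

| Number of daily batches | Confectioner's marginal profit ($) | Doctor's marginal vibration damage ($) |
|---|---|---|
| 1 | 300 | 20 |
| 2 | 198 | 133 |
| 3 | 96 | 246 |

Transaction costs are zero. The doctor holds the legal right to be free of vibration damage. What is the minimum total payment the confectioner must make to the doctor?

Efficient level: marginal profit ≥ marginal vibration damage through level 2, so k* = 2.
With the doctor holding the right, the confectioner must at least compensate total damage at k*: 20 + 133 = 153.

$153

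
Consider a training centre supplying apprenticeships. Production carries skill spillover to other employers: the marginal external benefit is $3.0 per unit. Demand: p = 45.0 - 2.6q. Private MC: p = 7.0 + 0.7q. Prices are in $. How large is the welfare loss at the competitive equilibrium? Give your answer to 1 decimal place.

Market equilibrium (private): 7.0 + 0.7q = 45.0 - 2.6q → q_m = 11.5152.
Social marginal cost = private MC − MEB = 4.0 + 0.7q.
Set SMC = demand: 4.0 + 0.7q = 45.0 - 2.6q → q* = 12.4242.
The loss is the area between SMC and demand from q* to q_m; with linear curves that's a triangle of height MEB(q_m).
DWL = ½ × 0.9090 × 3.0000 = 1.3635.

DWL = $1.4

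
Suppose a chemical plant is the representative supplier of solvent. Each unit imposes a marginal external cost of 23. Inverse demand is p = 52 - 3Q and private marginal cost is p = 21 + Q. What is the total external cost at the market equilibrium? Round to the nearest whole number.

178

Market equilibrium (private): 21 + Q = 52 - 3Q → Q_m = 7.7500.
Total external cost = MEC × Q_m = 23 × 7.7500 = 178.2500.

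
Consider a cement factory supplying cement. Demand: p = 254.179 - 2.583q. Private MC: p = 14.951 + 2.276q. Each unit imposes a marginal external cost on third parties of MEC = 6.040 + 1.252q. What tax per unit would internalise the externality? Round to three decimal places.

tax = 53.815 per unit

Social marginal cost = private MC + MEC = 20.991 + 3.528q.
Set SMC = demand: 20.991 + 3.528q = 254.179 - 2.583q → q* = 38.1587.
The Pigouvian tax equals MEC at q*: 6.040 + 1.252×38.1587 = 53.8147.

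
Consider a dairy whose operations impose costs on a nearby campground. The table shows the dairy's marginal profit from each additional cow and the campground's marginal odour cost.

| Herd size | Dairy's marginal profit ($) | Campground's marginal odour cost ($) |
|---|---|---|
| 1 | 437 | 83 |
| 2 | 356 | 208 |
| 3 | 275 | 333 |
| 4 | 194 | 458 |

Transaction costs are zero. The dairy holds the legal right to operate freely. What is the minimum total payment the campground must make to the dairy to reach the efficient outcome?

$469

Left alone the dairy would choose level 4 (marginal profit stays positive).
Efficient level: k* = 2 (marginal profit ≥ marginal odour cost through 2).
The campground must at least cover the dairy's forgone profit from cutting 4→2: 275 + 194 = 469.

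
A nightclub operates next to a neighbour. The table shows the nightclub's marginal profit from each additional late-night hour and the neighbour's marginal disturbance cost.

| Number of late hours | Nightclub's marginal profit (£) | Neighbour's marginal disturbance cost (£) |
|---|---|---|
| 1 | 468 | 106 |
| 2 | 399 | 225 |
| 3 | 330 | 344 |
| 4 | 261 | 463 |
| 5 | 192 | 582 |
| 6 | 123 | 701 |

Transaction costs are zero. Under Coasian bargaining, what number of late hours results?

2

Bargaining reaches the level where marginal profit last exceeds marginal disturbance cost.
That holds through level 2 (399 ≥ 225) but not at 3 (330 < 344).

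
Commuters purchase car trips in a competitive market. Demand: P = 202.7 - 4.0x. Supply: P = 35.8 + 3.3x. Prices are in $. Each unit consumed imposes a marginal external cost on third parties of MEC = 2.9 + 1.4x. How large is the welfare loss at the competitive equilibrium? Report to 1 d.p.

DWL = $70.0

Market equilibrium (private): 35.8 + 3.3x = 202.7 - 4.0x → x_m = 22.8630.
Social marginal benefit = demand − MEC = 199.8 - 5.4x.
Set SMB = MC: 199.8 - 5.4x = 35.8 + 3.3x → x* = 18.8506.
The welfare-loss triangle has base |x_m − x*| and height MEC(x_m) (the vertical gap between SMB and MC is zero at x* and MEC at x_m).
DWL = ½ × 4.0124 × 34.9082 = 70.0328.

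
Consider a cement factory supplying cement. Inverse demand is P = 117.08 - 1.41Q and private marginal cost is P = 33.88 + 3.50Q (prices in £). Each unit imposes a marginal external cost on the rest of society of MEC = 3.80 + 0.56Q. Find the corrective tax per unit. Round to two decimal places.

Social marginal cost = private MC + MEC = 37.68 + 4.06Q.
Set SMC = demand: 37.68 + 4.06Q = 117.08 - 1.41Q → Q* = 14.5155.
The Pigouvian tax equals MEC at Q*: 3.80 + 0.56×14.5155 = 11.9287.

tax = £11.93 per unit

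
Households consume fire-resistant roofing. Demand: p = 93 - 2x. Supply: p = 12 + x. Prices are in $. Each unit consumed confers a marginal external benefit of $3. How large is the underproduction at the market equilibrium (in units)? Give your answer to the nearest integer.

Market equilibrium (private): 12 + x = 93 - 2x → x_m = 27.0000.
Social marginal benefit = demand + MEB = 96 - 2x.
Set SMB = MC: 96 - 2x = 12 + x → x* = 28.0000.
Gap = |27.0000 − 28.0000| = 1.0000.

1 units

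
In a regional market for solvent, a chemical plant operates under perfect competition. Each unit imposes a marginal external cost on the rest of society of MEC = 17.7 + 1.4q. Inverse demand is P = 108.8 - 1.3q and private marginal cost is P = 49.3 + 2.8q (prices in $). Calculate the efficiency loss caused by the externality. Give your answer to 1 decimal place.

DWL = $131.4

Market equilibrium (private): 49.3 + 2.8q = 108.8 - 1.3q → q_m = 14.5122.
Social marginal cost = private MC + MEC = 67.0 + 4.2q.
Set SMC = demand: 67.0 + 4.2q = 108.8 - 1.3q → q* = 7.6000.
The welfare-loss triangle has base |q_m − q*| and height MEC(q_m) (the vertical gap between SMC and demand is zero at q* and MEC at q_m).
DWL = ½ × 6.9122 × 38.0171 = 131.3909.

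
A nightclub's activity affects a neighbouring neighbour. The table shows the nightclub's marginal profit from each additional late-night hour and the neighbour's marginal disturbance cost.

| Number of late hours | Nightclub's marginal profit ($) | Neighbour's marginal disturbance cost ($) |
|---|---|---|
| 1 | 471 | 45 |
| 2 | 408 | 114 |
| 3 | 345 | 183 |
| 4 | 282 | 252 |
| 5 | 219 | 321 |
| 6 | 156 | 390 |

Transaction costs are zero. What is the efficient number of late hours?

4

Bargaining reaches the level where marginal profit last exceeds marginal disturbance cost.
That holds through level 4 (282 ≥ 252) but not at 5 (219 < 321).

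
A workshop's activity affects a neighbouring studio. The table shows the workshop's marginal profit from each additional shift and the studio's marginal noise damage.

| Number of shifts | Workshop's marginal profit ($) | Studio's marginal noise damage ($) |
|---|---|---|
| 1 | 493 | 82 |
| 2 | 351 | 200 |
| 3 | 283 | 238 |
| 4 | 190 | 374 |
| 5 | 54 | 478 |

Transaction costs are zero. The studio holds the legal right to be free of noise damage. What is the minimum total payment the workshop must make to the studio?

Efficient level: marginal profit ≥ marginal noise damage through level 3, so k* = 3.
With the studio holding the right, the workshop must at least compensate total damage at k*: 82 + 200 + 238 = 520.

$520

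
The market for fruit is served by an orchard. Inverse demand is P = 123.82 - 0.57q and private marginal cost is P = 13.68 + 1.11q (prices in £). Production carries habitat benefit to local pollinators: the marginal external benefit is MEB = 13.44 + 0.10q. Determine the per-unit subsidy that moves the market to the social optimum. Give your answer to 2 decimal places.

subsidy = £21.26 per unit

Social marginal cost = private MC − MEB = 0.24 + 1.01q.
Set SMC = demand: 0.24 + 1.01q = 123.82 - 0.57q → q* = 78.2152.
The Pigouvian subsidy equals MEB at q*: 13.44 + 0.10×78.2152 = 21.2615.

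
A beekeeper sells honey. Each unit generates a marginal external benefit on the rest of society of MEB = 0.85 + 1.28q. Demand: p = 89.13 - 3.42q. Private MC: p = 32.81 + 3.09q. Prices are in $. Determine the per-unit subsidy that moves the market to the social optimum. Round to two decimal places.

subsidy = $14.84 per unit

Social marginal cost = private MC − MEB = 31.96 + 1.81q.
Set SMC = demand: 31.96 + 1.81q = 89.13 - 3.42q → q* = 10.9312.
The Pigouvian subsidy equals MEB at q*: 0.85 + 1.28×10.9312 = 14.8419.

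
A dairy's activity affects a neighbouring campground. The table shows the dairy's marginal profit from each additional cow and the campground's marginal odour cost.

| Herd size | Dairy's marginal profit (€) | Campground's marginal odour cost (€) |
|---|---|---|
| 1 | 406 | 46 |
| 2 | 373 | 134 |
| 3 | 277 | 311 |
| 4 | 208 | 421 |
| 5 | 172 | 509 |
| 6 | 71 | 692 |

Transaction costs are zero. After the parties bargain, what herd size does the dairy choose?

2

Bargaining reaches the level where marginal profit last exceeds marginal odour cost.
That holds through level 2 (373 ≥ 134) but not at 3 (277 < 311).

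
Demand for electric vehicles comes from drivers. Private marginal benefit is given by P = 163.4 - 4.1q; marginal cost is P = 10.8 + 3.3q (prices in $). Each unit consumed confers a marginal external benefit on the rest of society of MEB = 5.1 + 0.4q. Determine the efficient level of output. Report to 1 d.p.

Social marginal benefit = demand + MEB = 168.5 - 3.7q.
Set SMB = MC: 168.5 - 3.7q = 10.8 + 3.3q → q* = 22.5286.

q* = 22.5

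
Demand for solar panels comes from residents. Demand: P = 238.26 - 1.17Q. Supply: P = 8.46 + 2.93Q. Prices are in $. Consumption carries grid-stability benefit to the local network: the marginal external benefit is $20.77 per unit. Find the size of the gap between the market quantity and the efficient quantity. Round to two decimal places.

Market equilibrium (private): 8.46 + 2.93Q = 238.26 - 1.17Q → Q_m = 56.0488.
Social marginal benefit = demand + MEB = 259.03 - 1.17Q.
Set SMB = MC: 259.03 - 1.17Q = 8.46 + 2.93Q → Q* = 61.1146.
Gap = |56.0488 − 61.1146| = 5.0658.

5.07 units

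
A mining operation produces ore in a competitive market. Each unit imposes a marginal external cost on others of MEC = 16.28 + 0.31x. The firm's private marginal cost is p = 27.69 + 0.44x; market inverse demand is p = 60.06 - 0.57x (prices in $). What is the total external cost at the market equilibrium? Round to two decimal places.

$680.98

Market equilibrium (private): 27.69 + 0.44x = 60.06 - 0.57x → x_m = 32.0495.
Total external cost = ∫₀^{x_m} (16.28 + 0.31x) dx = 16.28×32.0495 + ½×0.31×32.0495² = 680.9773.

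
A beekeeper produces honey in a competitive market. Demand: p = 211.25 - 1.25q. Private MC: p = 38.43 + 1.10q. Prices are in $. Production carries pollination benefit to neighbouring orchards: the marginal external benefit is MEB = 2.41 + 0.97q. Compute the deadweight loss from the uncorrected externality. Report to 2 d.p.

Market equilibrium (private): 38.43 + 1.10q = 211.25 - 1.25q → q_m = 73.5404.
Social marginal cost = private MC − MEB = 36.02 + 0.13q.
Set SMC = demand: 36.02 + 0.13q = 211.25 - 1.25q → q* = 126.9783.
Height of the DWL triangle at q_m is demand(q_m) − SMC(q_m) = MEB(q_m) = 73.7442.
DWL = ½ × 53.4379 × 73.7442 = 1970.3676.

DWL = $1970.37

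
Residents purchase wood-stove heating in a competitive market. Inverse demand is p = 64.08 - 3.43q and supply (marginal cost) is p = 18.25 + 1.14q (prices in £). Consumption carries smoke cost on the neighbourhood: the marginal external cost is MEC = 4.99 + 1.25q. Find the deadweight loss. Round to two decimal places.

Market equilibrium (private): 18.25 + 1.14q = 64.08 - 3.43q → q_m = 10.0284.
Social marginal benefit = demand − MEC = 59.09 - 4.68q.
Set SMB = MC: 59.09 - 4.68q = 18.25 + 1.14q → q* = 7.0172.
The welfare-loss triangle has base |q_m − q*| and height MEC(q_m) (the vertical gap between SMB and MC is zero at q* and MEC at q_m).
DWL = ½ × 3.0112 × 17.5256 = 26.3865.

DWL = £26.39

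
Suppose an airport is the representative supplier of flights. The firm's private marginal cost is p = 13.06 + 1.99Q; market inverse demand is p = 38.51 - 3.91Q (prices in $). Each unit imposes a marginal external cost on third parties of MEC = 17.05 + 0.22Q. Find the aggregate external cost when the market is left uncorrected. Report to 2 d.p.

$75.59

Market equilibrium (private): 13.06 + 1.99Q = 38.51 - 3.91Q → Q_m = 4.3136.
Total external cost = ∫₀^{Q_m} (17.05 + 0.22Q) dQ = 17.05×4.3136 + ½×0.22×4.3136² = 75.5937.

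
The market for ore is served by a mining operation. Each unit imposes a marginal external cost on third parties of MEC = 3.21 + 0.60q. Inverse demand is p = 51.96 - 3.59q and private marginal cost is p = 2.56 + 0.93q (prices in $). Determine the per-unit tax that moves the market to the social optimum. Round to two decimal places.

Social marginal cost = private MC + MEC = 5.77 + 1.53q.
Set SMC = demand: 5.77 + 1.53q = 51.96 - 3.59q → q* = 9.0215.
The Pigouvian tax equals MEC at q*: 3.21 + 0.60×9.0215 = 8.6229.

tax = $8.62 per unit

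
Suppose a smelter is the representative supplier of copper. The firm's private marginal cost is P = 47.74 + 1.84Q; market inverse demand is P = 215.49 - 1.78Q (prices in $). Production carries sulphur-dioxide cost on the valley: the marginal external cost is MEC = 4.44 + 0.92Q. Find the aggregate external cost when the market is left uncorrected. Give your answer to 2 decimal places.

Market equilibrium (private): 47.74 + 1.84Q = 215.49 - 1.78Q → Q_m = 46.3398.
Total external cost = ∫₀^{Q_m} (4.44 + 0.92Q) dQ = 4.44×46.3398 + ½×0.92×46.3398² = 1193.5422.

$1193.54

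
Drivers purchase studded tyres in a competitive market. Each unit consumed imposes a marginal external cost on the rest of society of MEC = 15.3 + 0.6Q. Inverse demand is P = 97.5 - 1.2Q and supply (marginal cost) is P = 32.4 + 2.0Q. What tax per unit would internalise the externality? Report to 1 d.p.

Social marginal benefit = demand − MEC = 82.2 - 1.8Q.
Set SMB = MC: 82.2 - 1.8Q = 32.4 + 2.0Q → Q* = 13.1053.
The Pigouvian tax equals MEC at Q*: 15.3 + 0.6×13.1053 = 23.1632.

tax = 23.2 per unit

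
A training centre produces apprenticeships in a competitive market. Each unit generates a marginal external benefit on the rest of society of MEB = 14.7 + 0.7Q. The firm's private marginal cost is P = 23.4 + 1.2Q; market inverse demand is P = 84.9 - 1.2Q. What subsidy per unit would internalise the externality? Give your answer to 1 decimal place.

Social marginal cost = private MC − MEB = 8.7 + 0.5Q.
Set SMC = demand: 8.7 + 0.5Q = 84.9 - 1.2Q → Q* = 44.8235.
The Pigouvian subsidy equals MEB at Q*: 14.7 + 0.7×44.8235 = 46.0765.

subsidy = 46.1 per unit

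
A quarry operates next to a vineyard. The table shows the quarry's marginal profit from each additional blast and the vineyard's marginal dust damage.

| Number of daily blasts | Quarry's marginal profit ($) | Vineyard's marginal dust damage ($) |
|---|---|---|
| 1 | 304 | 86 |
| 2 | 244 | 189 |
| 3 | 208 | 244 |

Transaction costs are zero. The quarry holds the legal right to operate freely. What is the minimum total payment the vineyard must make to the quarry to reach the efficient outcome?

Left alone the quarry would choose level 3 (marginal profit stays positive).
Efficient level: k* = 2 (marginal profit ≥ marginal dust damage through 2).
The vineyard must at least cover the quarry's forgone profit from cutting 3→2: 208 = 208.

$208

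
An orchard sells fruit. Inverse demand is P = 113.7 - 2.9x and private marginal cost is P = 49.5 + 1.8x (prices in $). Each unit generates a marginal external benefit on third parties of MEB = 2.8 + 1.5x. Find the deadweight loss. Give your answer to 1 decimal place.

Market equilibrium (private): 49.5 + 1.8x = 113.7 - 2.9x → x_m = 13.6596.
Social marginal cost = private MC − MEB = 46.7 + 0.3x.
Set SMC = demand: 46.7 + 0.3x = 113.7 - 2.9x → x* = 20.9375.
The welfare-loss triangle has base |x_m − x*| and height MEB(x_m) (the vertical gap between SMC and demand is zero at x* and MEB at x_m).
DWL = ½ × 7.2779 × 23.2894 = 84.7490.

DWL = $84.7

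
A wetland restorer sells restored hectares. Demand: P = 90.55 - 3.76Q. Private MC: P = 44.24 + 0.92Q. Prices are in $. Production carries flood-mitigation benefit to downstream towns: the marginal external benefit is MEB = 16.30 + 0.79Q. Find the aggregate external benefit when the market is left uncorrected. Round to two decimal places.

Market equilibrium (private): 44.24 + 0.92Q = 90.55 - 3.76Q → Q_m = 9.8953.
Total external benefit = ∫₀^{Q_m} (16.30 + 0.79Q) dQ = 16.30×9.8953 + ½×0.79×9.8953² = 199.9706.

$199.97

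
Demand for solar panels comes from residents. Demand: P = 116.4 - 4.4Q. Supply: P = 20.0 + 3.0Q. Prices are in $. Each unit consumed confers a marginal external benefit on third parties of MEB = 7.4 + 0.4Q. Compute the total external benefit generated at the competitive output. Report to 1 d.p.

Market equilibrium (private): 20.0 + 3.0Q = 116.4 - 4.4Q → Q_m = 13.0270.
Total external benefit = ∫₀^{Q_m} (7.4 + 0.4Q) dQ = 7.4×13.0270 + ½×0.4×13.0270² = 130.3403.

$130.3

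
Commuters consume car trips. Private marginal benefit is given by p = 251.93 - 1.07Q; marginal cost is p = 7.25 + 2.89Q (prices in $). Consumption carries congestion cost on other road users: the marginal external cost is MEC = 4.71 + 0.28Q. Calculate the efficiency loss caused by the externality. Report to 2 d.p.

Market equilibrium (private): 7.25 + 2.89Q = 251.93 - 1.07Q → Q_m = 61.7879.
Social marginal benefit = demand − MEC = 247.22 - 1.35Q.
Set SMB = MC: 247.22 - 1.35Q = 7.25 + 2.89Q → Q* = 56.5967.
The loss is the area between SMB and MC from Q* to Q_m; with linear curves that's a triangle of height MEC(Q_m).
DWL = ½ × 5.1912 × 22.0106 = 57.1307.

DWL = $57.13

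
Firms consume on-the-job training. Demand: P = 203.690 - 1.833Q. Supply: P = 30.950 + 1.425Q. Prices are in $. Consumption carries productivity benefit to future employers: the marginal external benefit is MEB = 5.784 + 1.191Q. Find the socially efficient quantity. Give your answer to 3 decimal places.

Q* = 86.369

Social marginal benefit = demand + MEB = 209.474 - 0.642Q.
Set SMB = MC: 209.474 - 0.642Q = 30.950 + 1.425Q → Q* = 86.3687.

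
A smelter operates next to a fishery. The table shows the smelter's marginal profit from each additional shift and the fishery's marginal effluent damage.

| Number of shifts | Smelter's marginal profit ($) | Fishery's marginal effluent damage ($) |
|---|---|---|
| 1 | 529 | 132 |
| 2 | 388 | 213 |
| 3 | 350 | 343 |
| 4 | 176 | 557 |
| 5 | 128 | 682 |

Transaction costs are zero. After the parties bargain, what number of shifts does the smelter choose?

3

Bargaining reaches the level where marginal profit last exceeds marginal effluent damage.
That holds through level 3 (350 ≥ 343) but not at 4 (176 < 557).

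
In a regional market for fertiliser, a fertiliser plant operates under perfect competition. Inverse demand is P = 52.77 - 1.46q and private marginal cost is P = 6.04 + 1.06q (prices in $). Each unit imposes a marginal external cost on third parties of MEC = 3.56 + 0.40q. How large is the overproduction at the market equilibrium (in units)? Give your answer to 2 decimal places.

Market equilibrium (private): 6.04 + 1.06q = 52.77 - 1.46q → q_m = 18.5437.
Social marginal cost = private MC + MEC = 9.60 + 1.46q.
Set SMC = demand: 9.60 + 1.46q = 52.77 - 1.46q → q* = 14.7842.
Gap = |18.5437 − 14.7842| = 3.7595.

3.76 units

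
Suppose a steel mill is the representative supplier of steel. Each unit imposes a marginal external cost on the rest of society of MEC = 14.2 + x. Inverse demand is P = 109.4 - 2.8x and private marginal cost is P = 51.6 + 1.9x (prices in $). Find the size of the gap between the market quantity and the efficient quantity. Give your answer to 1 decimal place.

Market equilibrium (private): 51.6 + 1.9x = 109.4 - 2.8x → x_m = 12.2979.
Social marginal cost = private MC + MEC = 65.8 + 2.9x.
Set SMC = demand: 65.8 + 2.9x = 109.4 - 2.8x → x* = 7.6491.
Gap = |12.2979 − 7.6491| = 4.6488.

4.6 units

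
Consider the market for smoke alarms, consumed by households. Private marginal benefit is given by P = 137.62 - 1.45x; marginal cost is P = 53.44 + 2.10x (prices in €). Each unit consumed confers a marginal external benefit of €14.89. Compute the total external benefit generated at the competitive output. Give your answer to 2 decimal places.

Market equilibrium (private): 53.44 + 2.10x = 137.62 - 1.45x → x_m = 23.7127.
Total external benefit = MEB × x_m = 14.89 × 23.7127 = 353.0821.

€353.08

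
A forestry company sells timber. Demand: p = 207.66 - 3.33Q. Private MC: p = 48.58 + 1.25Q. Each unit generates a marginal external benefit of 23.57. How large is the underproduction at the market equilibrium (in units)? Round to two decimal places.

5.15 units

Market equilibrium (private): 48.58 + 1.25Q = 207.66 - 3.33Q → Q_m = 34.7336.
Social marginal cost = private MC − MEB = 25.01 + 1.25Q.
Set SMC = demand: 25.01 + 1.25Q = 207.66 - 3.33Q → Q* = 39.8799.
Gap = |34.7336 − 39.8799| = 5.1463.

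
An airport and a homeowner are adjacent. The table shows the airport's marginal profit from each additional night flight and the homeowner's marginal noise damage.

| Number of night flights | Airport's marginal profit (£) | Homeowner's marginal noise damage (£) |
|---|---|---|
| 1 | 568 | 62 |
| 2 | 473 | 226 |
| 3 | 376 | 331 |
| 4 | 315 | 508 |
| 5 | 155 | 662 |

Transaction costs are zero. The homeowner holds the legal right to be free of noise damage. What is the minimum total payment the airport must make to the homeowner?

£619

Efficient level: marginal profit ≥ marginal noise damage through level 3, so k* = 3.
With the homeowner holding the right, the airport must at least compensate total damage at k*: 62 + 226 + 331 = 619.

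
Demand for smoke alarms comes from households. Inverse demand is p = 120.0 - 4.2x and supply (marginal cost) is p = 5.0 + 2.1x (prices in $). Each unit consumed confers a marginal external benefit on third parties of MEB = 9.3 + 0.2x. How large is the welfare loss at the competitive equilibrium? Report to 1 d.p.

DWL = $13.7

Market equilibrium (private): 5.0 + 2.1x = 120.0 - 4.2x → x_m = 18.2540.
Social marginal benefit = demand + MEB = 129.3 - 4.0x.
Set SMB = MC: 129.3 - 4.0x = 5.0 + 2.1x → x* = 20.3770.
The loss is the area between SMB and MC from x* to x_m; with linear curves that's a triangle of height MEB(x_m).
DWL = ½ × 2.1230 × 12.9508 = 13.7473.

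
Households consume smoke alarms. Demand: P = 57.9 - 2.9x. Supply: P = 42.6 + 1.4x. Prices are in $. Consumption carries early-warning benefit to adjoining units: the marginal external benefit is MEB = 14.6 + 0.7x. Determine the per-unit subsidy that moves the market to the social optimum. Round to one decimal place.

Social marginal benefit = demand + MEB = 72.5 - 2.2x.
Set SMB = MC: 72.5 - 2.2x = 42.6 + 1.4x → x* = 8.3056.
The Pigouvian subsidy equals MEB at x*: 14.6 + 0.7×8.3056 = 20.4139.

subsidy = $20.4 per unit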